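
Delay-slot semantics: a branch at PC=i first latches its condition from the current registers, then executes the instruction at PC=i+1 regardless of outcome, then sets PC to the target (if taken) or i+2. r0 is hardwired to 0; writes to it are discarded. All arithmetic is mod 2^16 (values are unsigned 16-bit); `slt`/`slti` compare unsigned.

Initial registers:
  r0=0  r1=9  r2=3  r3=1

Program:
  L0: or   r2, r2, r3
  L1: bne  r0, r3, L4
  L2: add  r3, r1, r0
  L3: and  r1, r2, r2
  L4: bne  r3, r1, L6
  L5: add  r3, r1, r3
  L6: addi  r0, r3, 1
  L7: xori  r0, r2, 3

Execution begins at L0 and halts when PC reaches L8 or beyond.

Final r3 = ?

18

  step pc=0: or   r2, r2, r3  regs=(0,9,3,1)
  step pc=1: bne  r0, r3, L4  cond=T  regs=(0,9,3,1)
  step pc=2: add  r3, r1, r0  regs=(0,9,3,9)
  step pc=4: bne  r3, r1, L6  cond=F  regs=(0,9,3,9)
  step pc=5: add  r3, r1, r3  regs=(0,9,3,18)
  step pc=6: addi  r0, r3, 1  regs=(0,9,3,18)
  step pc=7: xori  r0, r2, 3  regs=(0,9,3,18)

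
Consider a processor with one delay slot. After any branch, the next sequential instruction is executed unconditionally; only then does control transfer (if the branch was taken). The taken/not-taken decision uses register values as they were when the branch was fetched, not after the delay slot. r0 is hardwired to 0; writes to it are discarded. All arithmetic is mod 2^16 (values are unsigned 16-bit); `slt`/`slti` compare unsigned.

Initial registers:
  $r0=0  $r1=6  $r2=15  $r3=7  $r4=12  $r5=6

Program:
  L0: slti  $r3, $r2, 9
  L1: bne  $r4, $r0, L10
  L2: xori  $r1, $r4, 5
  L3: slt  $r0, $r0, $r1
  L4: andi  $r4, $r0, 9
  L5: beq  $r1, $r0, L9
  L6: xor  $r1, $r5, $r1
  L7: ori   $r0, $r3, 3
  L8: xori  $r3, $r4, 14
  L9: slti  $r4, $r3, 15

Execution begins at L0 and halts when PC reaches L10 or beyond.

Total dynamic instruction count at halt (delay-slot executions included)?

  step pc=0: slti  $r3, $r2, 9  regs=(0,6,15,0,12,6)
  step pc=1: bne  $r4, $r0, L10  cond=T  regs=(0,6,15,0,12,6)
  step pc=2: xori  $r1, $r4, 5  regs=(0,9,15,0,12,6)

3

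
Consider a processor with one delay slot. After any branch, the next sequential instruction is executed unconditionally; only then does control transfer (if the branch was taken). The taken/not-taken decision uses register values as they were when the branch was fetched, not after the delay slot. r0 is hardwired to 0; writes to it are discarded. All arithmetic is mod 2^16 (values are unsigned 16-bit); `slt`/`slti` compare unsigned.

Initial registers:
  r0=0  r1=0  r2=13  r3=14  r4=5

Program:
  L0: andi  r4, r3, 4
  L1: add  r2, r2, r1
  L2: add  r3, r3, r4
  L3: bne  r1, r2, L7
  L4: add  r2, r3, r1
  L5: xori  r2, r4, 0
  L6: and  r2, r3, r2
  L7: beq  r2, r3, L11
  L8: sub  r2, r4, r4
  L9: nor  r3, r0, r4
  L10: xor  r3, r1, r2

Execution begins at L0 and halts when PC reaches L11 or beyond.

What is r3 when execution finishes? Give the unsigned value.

18

  step pc=0: andi  r4, r3, 4  regs=(0,0,13,14,4)
  step pc=1: add  r2, r2, r1  regs=(0,0,13,14,4)
  step pc=2: add  r3, r3, r4  regs=(0,0,13,18,4)
  step pc=3: bne  r1, r2, L7  cond=T  regs=(0,0,13,18,4)
  step pc=4: add  r2, r3, r1  regs=(0,0,18,18,4)
  step pc=7: beq  r2, r3, L11  cond=T  regs=(0,0,18,18,4)
  step pc=8: sub  r2, r4, r4  regs=(0,0,0,18,4)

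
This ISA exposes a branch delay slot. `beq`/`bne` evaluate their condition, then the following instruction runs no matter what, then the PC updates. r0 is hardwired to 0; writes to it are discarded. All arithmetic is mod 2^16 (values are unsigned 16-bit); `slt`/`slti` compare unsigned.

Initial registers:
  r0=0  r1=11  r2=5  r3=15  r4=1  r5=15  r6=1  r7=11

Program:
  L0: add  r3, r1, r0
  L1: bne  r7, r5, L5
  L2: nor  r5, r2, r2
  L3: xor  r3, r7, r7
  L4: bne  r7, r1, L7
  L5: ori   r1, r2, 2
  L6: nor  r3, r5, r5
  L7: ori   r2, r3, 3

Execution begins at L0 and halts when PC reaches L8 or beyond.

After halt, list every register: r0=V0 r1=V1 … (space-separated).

[0] add  r3, r1, r0  →  {r0:0, r1:11, r2:5, r3:11, r4:1, r5:15, r6:1, r7:11}
[1] bne  r7, r5, L5  →  {r0:0, r1:11, r2:5, r3:11, r4:1, r5:15, r6:1, r7:11}  ⟨branch taken⟩
[2] nor  r5, r2, r2  →  {r0:0, r1:11, r2:5, r3:11, r4:1, r5:65530, r6:1, r7:11}
[5] ori   r1, r2, 2  →  {r0:0, r1:7, r2:5, r3:11, r4:1, r5:65530, r6:1, r7:11}
[6] nor  r3, r5, r5  →  {r0:0, r1:7, r2:5, r3:5, r4:1, r5:65530, r6:1, r7:11}
[7] ori   r2, r3, 3  →  {r0:0, r1:7, r2:7, r3:5, r4:1, r5:65530, r6:1, r7:11}

r0=0 r1=7 r2=7 r3=5 r4=1 r5=65530 r6=1 r7=11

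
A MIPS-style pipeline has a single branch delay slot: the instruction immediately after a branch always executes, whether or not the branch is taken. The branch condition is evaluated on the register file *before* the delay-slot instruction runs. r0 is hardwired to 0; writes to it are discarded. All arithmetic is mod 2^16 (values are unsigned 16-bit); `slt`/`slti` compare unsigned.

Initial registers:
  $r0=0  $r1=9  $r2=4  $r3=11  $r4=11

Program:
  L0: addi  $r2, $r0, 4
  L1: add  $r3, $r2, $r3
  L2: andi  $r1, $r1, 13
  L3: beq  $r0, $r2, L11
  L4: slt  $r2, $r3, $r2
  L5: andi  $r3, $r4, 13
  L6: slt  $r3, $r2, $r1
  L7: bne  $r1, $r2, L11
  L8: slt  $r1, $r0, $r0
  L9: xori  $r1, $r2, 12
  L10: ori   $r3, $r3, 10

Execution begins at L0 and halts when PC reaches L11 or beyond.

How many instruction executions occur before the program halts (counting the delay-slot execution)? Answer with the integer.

#0 addi  $r2, $r0, 4 ; 0/9/4/11/11
#1 add  $r3, $r2, $r3 ; 0/9/4/15/11
#2 andi  $r1, $r1, 13 ; 0/9/4/15/11
#3 beq  $r0, $r2, L11 ; 0/9/4/15/11 ; →fallthru
#4 slt  $r2, $r3, $r2 ; 0/9/0/15/11
#5 andi  $r3, $r4, 13 ; 0/9/0/9/11
#6 slt  $r3, $r2, $r1 ; 0/9/0/1/11
#7 bne  $r1, $r2, L11 ; 0/9/0/1/11 ; →target
#8 slt  $r1, $r0, $r0 ; 0/0/0/1/11

9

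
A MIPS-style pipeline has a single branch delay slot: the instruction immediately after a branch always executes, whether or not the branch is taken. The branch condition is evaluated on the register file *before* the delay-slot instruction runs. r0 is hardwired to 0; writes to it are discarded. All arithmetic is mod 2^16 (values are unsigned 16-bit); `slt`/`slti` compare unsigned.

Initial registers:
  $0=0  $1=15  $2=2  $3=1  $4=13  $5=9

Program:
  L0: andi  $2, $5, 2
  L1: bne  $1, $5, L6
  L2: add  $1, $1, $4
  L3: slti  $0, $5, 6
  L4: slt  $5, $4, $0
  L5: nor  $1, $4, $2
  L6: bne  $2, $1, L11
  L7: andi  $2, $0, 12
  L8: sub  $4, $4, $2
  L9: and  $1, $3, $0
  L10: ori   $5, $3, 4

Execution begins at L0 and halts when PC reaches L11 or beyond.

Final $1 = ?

  step pc=0: andi  $2, $5, 2  regs=(0,15,0,1,13,9)
  step pc=1: bne  $1, $5, L6  cond=T  regs=(0,15,0,1,13,9)
  step pc=2: add  $1, $1, $4  regs=(0,28,0,1,13,9)
  step pc=6: bne  $2, $1, L11  cond=T  regs=(0,28,0,1,13,9)
  step pc=7: andi  $2, $0, 12  regs=(0,28,0,1,13,9)

28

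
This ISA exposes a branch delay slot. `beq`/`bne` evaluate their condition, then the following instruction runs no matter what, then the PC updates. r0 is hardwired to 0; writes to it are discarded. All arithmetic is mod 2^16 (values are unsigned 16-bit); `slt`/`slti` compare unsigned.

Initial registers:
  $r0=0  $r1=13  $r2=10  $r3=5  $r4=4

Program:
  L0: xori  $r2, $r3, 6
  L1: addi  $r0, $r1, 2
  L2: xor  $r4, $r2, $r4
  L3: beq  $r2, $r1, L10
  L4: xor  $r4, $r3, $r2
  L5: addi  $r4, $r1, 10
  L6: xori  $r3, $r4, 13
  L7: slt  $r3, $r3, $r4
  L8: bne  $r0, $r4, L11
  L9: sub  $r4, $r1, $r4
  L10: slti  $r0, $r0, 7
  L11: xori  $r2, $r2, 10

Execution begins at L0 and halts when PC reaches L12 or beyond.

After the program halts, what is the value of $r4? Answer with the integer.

PC=0  xori  $r2, $r3, 6      | $r0=0 $r1=13 $r2=3 $r3=5 $r4=4
PC=1  addi  $r0, $r1, 2      | $r0=0 $r1=13 $r2=3 $r3=5 $r4=4
PC=2  xor  $r4, $r2, $r4     | $r0=0 $r1=13 $r2=3 $r3=5 $r4=7
PC=3  beq  $r2, $r1, L10     | $r0=0 $r1=13 $r2=3 $r3=5 $r4=7  [not taken]
PC=4  xor  $r4, $r3, $r2     | $r0=0 $r1=13 $r2=3 $r3=5 $r4=6
PC=5  addi  $r4, $r1, 10     | $r0=0 $r1=13 $r2=3 $r3=5 $r4=23
PC=6  xori  $r3, $r4, 13     | $r0=0 $r1=13 $r2=3 $r3=26 $r4=23
PC=7  slt  $r3, $r3, $r4     | $r0=0 $r1=13 $r2=3 $r3=0 $r4=23
PC=8  bne  $r0, $r4, L11     | $r0=0 $r1=13 $r2=3 $r3=0 $r4=23  [TAKEN]
PC=9  sub  $r4, $r1, $r4     | $r0=0 $r1=13 $r2=3 $r3=0 $r4=65526
PC=11 xori  $r2, $r2, 10     | $r0=0 $r1=13 $r2=9 $r3=0 $r4=65526

65526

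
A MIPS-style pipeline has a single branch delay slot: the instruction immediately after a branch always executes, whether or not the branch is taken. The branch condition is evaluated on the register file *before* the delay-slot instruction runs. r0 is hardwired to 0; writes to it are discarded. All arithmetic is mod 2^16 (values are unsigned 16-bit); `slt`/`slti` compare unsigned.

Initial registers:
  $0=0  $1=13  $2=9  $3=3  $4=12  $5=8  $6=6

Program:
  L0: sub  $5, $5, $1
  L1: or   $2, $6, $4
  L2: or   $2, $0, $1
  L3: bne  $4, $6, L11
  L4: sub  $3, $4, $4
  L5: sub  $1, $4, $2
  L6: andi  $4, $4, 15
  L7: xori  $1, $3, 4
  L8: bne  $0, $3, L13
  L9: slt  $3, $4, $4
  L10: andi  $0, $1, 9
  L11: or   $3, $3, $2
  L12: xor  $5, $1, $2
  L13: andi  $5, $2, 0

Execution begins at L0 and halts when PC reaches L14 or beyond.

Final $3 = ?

[0] sub  $5, $5, $1  →  {$0:0, $1:13, $2:9, $3:3, $4:12, $5:65531, $6:6}
[1] or   $2, $6, $4  →  {$0:0, $1:13, $2:14, $3:3, $4:12, $5:65531, $6:6}
[2] or   $2, $0, $1  →  {$0:0, $1:13, $2:13, $3:3, $4:12, $5:65531, $6:6}
[3] bne  $4, $6, L11  →  {$0:0, $1:13, $2:13, $3:3, $4:12, $5:65531, $6:6}  ⟨branch taken⟩
[4] sub  $3, $4, $4  →  {$0:0, $1:13, $2:13, $3:0, $4:12, $5:65531, $6:6}
[11] or   $3, $3, $2  →  {$0:0, $1:13, $2:13, $3:13, $4:12, $5:65531, $6:6}
[12] xor  $5, $1, $2  →  {$0:0, $1:13, $2:13, $3:13, $4:12, $5:0, $6:6}
[13] andi  $5, $2, 0  →  {$0:0, $1:13, $2:13, $3:13, $4:12, $5:0, $6:6}

13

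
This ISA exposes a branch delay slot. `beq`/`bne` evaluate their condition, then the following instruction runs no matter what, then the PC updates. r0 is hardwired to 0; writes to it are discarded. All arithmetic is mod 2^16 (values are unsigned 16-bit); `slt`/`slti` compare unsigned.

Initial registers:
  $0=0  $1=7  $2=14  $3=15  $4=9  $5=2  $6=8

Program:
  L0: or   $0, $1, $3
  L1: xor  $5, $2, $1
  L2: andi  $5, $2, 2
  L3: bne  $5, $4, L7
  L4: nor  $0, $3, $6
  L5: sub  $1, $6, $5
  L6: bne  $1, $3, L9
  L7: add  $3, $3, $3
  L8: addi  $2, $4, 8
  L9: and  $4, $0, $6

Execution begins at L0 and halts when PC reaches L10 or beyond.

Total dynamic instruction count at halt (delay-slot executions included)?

  step pc=0: or   $0, $1, $3  regs=(0,7,14,15,9,2,8)
  step pc=1: xor  $5, $2, $1  regs=(0,7,14,15,9,9,8)
  step pc=2: andi  $5, $2, 2  regs=(0,7,14,15,9,2,8)
  step pc=3: bne  $5, $4, L7  cond=T  regs=(0,7,14,15,9,2,8)
  step pc=4: nor  $0, $3, $6  regs=(0,7,14,15,9,2,8)
  step pc=7: add  $3, $3, $3  regs=(0,7,14,30,9,2,8)
  step pc=8: addi  $2, $4, 8  regs=(0,7,17,30,9,2,8)
  step pc=9: and  $4, $0, $6  regs=(0,7,17,30,0,2,8)

8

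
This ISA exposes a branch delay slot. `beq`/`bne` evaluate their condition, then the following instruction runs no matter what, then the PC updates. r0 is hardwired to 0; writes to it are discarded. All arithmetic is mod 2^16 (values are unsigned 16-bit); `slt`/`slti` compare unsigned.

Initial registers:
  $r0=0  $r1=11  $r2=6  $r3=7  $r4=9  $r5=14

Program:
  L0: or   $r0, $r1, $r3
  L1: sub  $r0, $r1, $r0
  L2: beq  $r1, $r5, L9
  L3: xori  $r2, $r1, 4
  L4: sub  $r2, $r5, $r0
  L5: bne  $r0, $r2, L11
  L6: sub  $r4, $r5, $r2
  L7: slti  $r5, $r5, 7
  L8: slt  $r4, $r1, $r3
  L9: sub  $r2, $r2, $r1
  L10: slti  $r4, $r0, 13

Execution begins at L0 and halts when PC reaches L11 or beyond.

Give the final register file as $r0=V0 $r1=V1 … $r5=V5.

[0] or   $r0, $r1, $r3  →  {$r0:0, $r1:11, $r2:6, $r3:7, $r4:9, $r5:14}
[1] sub  $r0, $r1, $r0  →  {$r0:0, $r1:11, $r2:6, $r3:7, $r4:9, $r5:14}
[2] beq  $r1, $r5, L9  →  {$r0:0, $r1:11, $r2:6, $r3:7, $r4:9, $r5:14}  ⟨branch fallthrough⟩
[3] xori  $r2, $r1, 4  →  {$r0:0, $r1:11, $r2:15, $r3:7, $r4:9, $r5:14}
[4] sub  $r2, $r5, $r0  →  {$r0:0, $r1:11, $r2:14, $r3:7, $r4:9, $r5:14}
[5] bne  $r0, $r2, L11  →  {$r0:0, $r1:11, $r2:14, $r3:7, $r4:9, $r5:14}  ⟨branch taken⟩
[6] sub  $r4, $r5, $r2  →  {$r0:0, $r1:11, $r2:14, $r3:7, $r4:0, $r5:14}

$r0=0 $r1=11 $r2=14 $r3=7 $r4=0 $r5=14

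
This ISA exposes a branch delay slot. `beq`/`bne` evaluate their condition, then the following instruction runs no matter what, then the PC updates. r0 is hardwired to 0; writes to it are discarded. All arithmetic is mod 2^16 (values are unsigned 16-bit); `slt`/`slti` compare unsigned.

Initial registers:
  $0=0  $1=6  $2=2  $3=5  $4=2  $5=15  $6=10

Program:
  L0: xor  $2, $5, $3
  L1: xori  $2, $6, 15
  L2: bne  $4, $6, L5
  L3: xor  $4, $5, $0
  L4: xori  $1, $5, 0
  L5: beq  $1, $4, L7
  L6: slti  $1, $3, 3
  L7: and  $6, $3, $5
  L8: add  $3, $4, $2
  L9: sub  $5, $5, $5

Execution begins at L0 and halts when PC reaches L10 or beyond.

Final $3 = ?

20

[0] xor  $2, $5, $3  →  {$0:0, $1:6, $2:10, $3:5, $4:2, $5:15, $6:10}
[1] xori  $2, $6, 15  →  {$0:0, $1:6, $2:5, $3:5, $4:2, $5:15, $6:10}
[2] bne  $4, $6, L5  →  {$0:0, $1:6, $2:5, $3:5, $4:2, $5:15, $6:10}  ⟨branch taken⟩
[3] xor  $4, $5, $0  →  {$0:0, $1:6, $2:5, $3:5, $4:15, $5:15, $6:10}
[5] beq  $1, $4, L7  →  {$0:0, $1:6, $2:5, $3:5, $4:15, $5:15, $6:10}  ⟨branch fallthrough⟩
[6] slti  $1, $3, 3  →  {$0:0, $1:0, $2:5, $3:5, $4:15, $5:15, $6:10}
[7] and  $6, $3, $5  →  {$0:0, $1:0, $2:5, $3:5, $4:15, $5:15, $6:5}
[8] add  $3, $4, $2  →  {$0:0, $1:0, $2:5, $3:20, $4:15, $5:15, $6:5}
[9] sub  $5, $5, $5  →  {$0:0, $1:0, $2:5, $3:20, $4:15, $5:0, $6:5}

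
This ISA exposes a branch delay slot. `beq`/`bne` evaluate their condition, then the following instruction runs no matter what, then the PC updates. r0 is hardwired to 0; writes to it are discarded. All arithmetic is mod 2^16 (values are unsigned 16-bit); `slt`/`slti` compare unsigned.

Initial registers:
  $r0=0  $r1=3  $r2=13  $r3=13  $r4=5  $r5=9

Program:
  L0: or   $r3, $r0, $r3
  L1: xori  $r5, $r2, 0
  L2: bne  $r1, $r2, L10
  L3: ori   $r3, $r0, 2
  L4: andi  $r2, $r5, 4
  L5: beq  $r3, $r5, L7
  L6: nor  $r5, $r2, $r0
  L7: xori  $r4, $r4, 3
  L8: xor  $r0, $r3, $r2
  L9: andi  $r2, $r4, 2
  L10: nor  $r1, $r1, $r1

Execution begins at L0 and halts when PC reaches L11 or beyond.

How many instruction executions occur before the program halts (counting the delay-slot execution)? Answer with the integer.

5

#0 or   $r3, $r0, $r3 ; 0/3/13/13/5/9
#1 xori  $r5, $r2, 0 ; 0/3/13/13/5/13
#2 bne  $r1, $r2, L10 ; 0/3/13/13/5/13 ; →target
#3 ori   $r3, $r0, 2 ; 0/3/13/2/5/13
#10 nor  $r1, $r1, $r1 ; 0/65532/13/2/5/13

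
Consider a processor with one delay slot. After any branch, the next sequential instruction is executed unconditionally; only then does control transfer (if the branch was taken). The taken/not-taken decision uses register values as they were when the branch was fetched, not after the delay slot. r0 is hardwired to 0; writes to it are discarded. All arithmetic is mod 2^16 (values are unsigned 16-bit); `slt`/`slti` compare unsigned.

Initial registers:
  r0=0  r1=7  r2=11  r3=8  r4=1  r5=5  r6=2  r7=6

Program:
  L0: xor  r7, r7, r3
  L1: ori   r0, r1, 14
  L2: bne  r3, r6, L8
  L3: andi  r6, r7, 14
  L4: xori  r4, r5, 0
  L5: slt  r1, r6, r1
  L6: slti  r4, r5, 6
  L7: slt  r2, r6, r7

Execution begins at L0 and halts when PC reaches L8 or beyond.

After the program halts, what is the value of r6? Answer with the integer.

#0 xor  r7, r7, r3 ; 0/7/11/8/1/5/2/14
#1 ori   r0, r1, 14 ; 0/7/11/8/1/5/2/14
#2 bne  r3, r6, L8 ; 0/7/11/8/1/5/2/14 ; →target
#3 andi  r6, r7, 14 ; 0/7/11/8/1/5/14/14

14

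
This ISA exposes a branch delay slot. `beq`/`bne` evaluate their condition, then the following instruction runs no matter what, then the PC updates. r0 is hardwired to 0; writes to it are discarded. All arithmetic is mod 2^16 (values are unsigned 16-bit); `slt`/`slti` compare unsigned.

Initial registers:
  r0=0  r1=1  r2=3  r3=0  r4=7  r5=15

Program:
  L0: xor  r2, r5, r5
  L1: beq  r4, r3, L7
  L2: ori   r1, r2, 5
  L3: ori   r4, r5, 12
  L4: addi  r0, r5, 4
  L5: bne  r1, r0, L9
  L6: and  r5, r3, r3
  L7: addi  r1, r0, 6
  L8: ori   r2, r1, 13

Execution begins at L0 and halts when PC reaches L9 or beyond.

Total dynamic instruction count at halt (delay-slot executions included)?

#0 xor  r2, r5, r5 ; 0/1/0/0/7/15
#1 beq  r4, r3, L7 ; 0/1/0/0/7/15 ; →fallthru
#2 ori   r1, r2, 5 ; 0/5/0/0/7/15
#3 ori   r4, r5, 12 ; 0/5/0/0/15/15
#4 addi  r0, r5, 4 ; 0/5/0/0/15/15
#5 bne  r1, r0, L9 ; 0/5/0/0/15/15 ; →target
#6 and  r5, r3, r3 ; 0/5/0/0/15/0

7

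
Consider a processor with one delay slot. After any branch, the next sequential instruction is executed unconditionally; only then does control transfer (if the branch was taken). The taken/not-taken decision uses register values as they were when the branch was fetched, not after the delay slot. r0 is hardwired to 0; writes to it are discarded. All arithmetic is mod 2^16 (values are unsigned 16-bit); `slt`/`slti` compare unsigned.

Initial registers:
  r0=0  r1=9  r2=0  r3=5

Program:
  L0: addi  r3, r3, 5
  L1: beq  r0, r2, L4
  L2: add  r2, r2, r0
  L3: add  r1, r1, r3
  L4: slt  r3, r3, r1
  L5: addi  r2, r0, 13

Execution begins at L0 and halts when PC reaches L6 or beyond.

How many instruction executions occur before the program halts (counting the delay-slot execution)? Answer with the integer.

  step pc=0: addi  r3, r3, 5  regs=(0,9,0,10)
  step pc=1: beq  r0, r2, L4  cond=T  regs=(0,9,0,10)
  step pc=2: add  r2, r2, r0  regs=(0,9,0,10)
  step pc=4: slt  r3, r3, r1  regs=(0,9,0,0)
  step pc=5: addi  r2, r0, 13  regs=(0,9,13,0)

5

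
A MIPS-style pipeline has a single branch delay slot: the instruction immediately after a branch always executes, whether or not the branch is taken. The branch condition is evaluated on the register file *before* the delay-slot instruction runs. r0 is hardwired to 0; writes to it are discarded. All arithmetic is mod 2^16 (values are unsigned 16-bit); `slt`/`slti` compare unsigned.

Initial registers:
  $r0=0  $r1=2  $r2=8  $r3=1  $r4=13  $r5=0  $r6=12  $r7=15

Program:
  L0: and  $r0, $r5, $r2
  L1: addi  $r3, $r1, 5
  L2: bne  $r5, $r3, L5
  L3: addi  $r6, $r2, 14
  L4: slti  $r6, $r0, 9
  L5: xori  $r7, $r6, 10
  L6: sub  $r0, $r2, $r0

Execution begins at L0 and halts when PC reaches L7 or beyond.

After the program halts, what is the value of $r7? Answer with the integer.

#0 and  $r0, $r5, $r2 ; 0/2/8/1/13/0/12/15
#1 addi  $r3, $r1, 5 ; 0/2/8/7/13/0/12/15
#2 bne  $r5, $r3, L5 ; 0/2/8/7/13/0/12/15 ; →target
#3 addi  $r6, $r2, 14 ; 0/2/8/7/13/0/22/15
#5 xori  $r7, $r6, 10 ; 0/2/8/7/13/0/22/28
#6 sub  $r0, $r2, $r0 ; 0/2/8/7/13/0/22/28

28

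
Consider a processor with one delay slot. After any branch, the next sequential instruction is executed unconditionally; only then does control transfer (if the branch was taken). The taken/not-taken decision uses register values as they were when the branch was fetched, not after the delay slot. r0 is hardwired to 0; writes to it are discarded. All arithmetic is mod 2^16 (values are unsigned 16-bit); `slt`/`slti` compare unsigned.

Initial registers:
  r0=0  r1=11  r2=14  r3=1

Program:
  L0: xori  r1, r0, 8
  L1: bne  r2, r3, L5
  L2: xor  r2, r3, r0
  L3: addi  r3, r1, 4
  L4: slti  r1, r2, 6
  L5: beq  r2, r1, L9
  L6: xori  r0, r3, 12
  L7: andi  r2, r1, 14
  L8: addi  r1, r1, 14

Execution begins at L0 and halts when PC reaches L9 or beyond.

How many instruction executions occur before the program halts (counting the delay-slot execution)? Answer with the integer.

#0 xori  r1, r0, 8 ; 0/8/14/1
#1 bne  r2, r3, L5 ; 0/8/14/1 ; →target
#2 xor  r2, r3, r0 ; 0/8/1/1
#5 beq  r2, r1, L9 ; 0/8/1/1 ; →fallthru
#6 xori  r0, r3, 12 ; 0/8/1/1
#7 andi  r2, r1, 14 ; 0/8/8/1
#8 addi  r1, r1, 14 ; 0/22/8/1

7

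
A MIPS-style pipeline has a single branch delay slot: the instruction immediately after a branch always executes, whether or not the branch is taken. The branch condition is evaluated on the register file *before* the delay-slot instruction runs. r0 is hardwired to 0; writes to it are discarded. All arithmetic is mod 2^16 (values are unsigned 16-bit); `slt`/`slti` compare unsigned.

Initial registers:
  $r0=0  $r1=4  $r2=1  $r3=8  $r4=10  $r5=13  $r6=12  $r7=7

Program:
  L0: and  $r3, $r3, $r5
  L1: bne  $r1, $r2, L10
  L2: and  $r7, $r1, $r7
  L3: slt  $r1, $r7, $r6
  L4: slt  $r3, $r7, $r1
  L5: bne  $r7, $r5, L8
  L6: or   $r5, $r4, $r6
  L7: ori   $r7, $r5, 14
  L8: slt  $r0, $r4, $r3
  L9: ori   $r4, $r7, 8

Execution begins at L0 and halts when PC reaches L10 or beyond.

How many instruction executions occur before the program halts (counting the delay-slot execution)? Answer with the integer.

PC=0  and  $r3, $r3, $r5     | $r0=0 $r1=4 $r2=1 $r3=8 $r4=10 $r5=13 $r6=12 $r7=7
PC=1  bne  $r1, $r2, L10     | $r0=0 $r1=4 $r2=1 $r3=8 $r4=10 $r5=13 $r6=12 $r7=7  [TAKEN]
PC=2  and  $r7, $r1, $r7     | $r0=0 $r1=4 $r2=1 $r3=8 $r4=10 $r5=13 $r6=12 $r7=4

3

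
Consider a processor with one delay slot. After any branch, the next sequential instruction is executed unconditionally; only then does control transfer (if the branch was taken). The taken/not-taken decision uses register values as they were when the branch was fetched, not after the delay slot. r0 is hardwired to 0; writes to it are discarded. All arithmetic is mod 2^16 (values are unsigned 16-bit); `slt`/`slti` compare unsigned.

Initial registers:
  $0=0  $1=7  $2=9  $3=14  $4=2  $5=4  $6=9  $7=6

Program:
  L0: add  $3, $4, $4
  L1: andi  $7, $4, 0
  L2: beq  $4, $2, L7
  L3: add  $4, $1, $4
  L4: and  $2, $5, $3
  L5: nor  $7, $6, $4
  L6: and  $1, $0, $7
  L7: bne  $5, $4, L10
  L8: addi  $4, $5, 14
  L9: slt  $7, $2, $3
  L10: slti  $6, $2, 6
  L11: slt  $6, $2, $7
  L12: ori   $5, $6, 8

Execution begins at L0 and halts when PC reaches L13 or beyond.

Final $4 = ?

[0] add  $3, $4, $4  →  {$0:0, $1:7, $2:9, $3:4, $4:2, $5:4, $6:9, $7:6}
[1] andi  $7, $4, 0  →  {$0:0, $1:7, $2:9, $3:4, $4:2, $5:4, $6:9, $7:0}
[2] beq  $4, $2, L7  →  {$0:0, $1:7, $2:9, $3:4, $4:2, $5:4, $6:9, $7:0}  ⟨branch fallthrough⟩
[3] add  $4, $1, $4  →  {$0:0, $1:7, $2:9, $3:4, $4:9, $5:4, $6:9, $7:0}
[4] and  $2, $5, $3  →  {$0:0, $1:7, $2:4, $3:4, $4:9, $5:4, $6:9, $7:0}
[5] nor  $7, $6, $4  →  {$0:0, $1:7, $2:4, $3:4, $4:9, $5:4, $6:9, $7:65526}
[6] and  $1, $0, $7  →  {$0:0, $1:0, $2:4, $3:4, $4:9, $5:4, $6:9, $7:65526}
[7] bne  $5, $4, L10  →  {$0:0, $1:0, $2:4, $3:4, $4:9, $5:4, $6:9, $7:65526}  ⟨branch taken⟩
[8] addi  $4, $5, 14  →  {$0:0, $1:0, $2:4, $3:4, $4:18, $5:4, $6:9, $7:65526}
[10] slti  $6, $2, 6  →  {$0:0, $1:0, $2:4, $3:4, $4:18, $5:4, $6:1, $7:65526}
[11] slt  $6, $2, $7  →  {$0:0, $1:0, $2:4, $3:4, $4:18, $5:4, $6:1, $7:65526}
[12] ori   $5, $6, 8  →  {$0:0, $1:0, $2:4, $3:4, $4:18, $5:9, $6:1, $7:65526}

18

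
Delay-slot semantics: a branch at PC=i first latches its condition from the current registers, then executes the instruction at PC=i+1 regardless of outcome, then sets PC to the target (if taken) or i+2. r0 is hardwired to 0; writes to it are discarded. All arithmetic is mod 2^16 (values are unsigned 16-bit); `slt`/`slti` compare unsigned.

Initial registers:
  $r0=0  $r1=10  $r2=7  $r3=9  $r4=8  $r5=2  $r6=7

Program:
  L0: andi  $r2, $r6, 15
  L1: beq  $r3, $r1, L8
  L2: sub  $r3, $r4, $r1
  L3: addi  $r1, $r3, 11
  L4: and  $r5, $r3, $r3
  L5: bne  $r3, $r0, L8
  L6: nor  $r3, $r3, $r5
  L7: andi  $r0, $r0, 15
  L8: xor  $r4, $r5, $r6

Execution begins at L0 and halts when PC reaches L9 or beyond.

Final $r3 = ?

1

[0] andi  $r2, $r6, 15  →  {$r0:0, $r1:10, $r2:7, $r3:9, $r4:8, $r5:2, $r6:7}
[1] beq  $r3, $r1, L8  →  {$r0:0, $r1:10, $r2:7, $r3:9, $r4:8, $r5:2, $r6:7}  ⟨branch fallthrough⟩
[2] sub  $r3, $r4, $r1  →  {$r0:0, $r1:10, $r2:7, $r3:65534, $r4:8, $r5:2, $r6:7}
[3] addi  $r1, $r3, 11  →  {$r0:0, $r1:9, $r2:7, $r3:65534, $r4:8, $r5:2, $r6:7}
[4] and  $r5, $r3, $r3  →  {$r0:0, $r1:9, $r2:7, $r3:65534, $r4:8, $r5:65534, $r6:7}
[5] bne  $r3, $r0, L8  →  {$r0:0, $r1:9, $r2:7, $r3:65534, $r4:8, $r5:65534, $r6:7}  ⟨branch taken⟩
[6] nor  $r3, $r3, $r5  →  {$r0:0, $r1:9, $r2:7, $r3:1, $r4:8, $r5:65534, $r6:7}
[8] xor  $r4, $r5, $r6  →  {$r0:0, $r1:9, $r2:7, $r3:1, $r4:65529, $r5:65534, $r6:7}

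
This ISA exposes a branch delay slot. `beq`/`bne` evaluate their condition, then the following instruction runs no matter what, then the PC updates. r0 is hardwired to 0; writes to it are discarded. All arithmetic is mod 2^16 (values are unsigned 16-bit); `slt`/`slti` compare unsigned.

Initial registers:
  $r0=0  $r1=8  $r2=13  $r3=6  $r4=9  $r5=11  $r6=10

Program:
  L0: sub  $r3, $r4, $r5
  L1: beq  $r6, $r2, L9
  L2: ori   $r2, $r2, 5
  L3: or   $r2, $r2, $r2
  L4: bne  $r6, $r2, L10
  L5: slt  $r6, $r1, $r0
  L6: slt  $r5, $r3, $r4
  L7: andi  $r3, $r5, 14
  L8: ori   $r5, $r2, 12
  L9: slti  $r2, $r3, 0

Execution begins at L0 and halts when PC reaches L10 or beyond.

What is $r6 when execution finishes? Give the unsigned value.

#0 sub  $r3, $r4, $r5 ; 0/8/13/65534/9/11/10
#1 beq  $r6, $r2, L9 ; 0/8/13/65534/9/11/10 ; →fallthru
#2 ori   $r2, $r2, 5 ; 0/8/13/65534/9/11/10
#3 or   $r2, $r2, $r2 ; 0/8/13/65534/9/11/10
#4 bne  $r6, $r2, L10 ; 0/8/13/65534/9/11/10 ; →target
#5 slt  $r6, $r1, $r0 ; 0/8/13/65534/9/11/0

0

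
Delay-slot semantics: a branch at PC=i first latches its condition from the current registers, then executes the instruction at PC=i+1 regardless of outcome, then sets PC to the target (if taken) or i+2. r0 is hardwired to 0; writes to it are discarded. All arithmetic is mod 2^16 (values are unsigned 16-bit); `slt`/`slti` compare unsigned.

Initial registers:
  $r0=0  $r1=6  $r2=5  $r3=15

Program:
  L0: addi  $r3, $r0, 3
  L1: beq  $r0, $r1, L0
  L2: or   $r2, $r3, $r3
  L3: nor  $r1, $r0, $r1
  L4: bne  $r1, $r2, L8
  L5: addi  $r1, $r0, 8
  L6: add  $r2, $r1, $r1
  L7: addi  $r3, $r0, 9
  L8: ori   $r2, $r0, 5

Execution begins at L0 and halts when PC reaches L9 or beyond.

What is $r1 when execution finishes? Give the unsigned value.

8

  step pc=0: addi  $r3, $r0, 3  regs=(0,6,5,3)
  step pc=1: beq  $r0, $r1, L0  cond=F  regs=(0,6,5,3)
  step pc=2: or   $r2, $r3, $r3  regs=(0,6,3,3)
  step pc=3: nor  $r1, $r0, $r1  regs=(0,65529,3,3)
  step pc=4: bne  $r1, $r2, L8  cond=T  regs=(0,65529,3,3)
  step pc=5: addi  $r1, $r0, 8  regs=(0,8,3,3)
  step pc=8: ori   $r2, $r0, 5  regs=(0,8,5,3)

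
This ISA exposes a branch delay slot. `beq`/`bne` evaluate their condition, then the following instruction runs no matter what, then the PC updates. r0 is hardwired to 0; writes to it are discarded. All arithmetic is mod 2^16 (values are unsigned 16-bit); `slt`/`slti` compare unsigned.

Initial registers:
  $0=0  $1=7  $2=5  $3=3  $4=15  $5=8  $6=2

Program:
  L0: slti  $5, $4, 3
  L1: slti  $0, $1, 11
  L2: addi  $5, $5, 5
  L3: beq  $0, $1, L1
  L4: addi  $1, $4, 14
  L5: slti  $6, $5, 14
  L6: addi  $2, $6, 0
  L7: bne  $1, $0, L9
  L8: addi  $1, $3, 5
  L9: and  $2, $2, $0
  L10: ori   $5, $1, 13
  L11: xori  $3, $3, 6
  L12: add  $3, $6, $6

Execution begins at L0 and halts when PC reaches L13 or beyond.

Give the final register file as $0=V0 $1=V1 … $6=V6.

$0=0 $1=8 $2=0 $3=2 $4=15 $5=13 $6=1

  step pc=0: slti  $5, $4, 3  regs=(0,7,5,3,15,0,2)
  step pc=1: slti  $0, $1, 11  regs=(0,7,5,3,15,0,2)
  step pc=2: addi  $5, $5, 5  regs=(0,7,5,3,15,5,2)
  step pc=3: beq  $0, $1, L1  cond=F  regs=(0,7,5,3,15,5,2)
  step pc=4: addi  $1, $4, 14  regs=(0,29,5,3,15,5,2)
  step pc=5: slti  $6, $5, 14  regs=(0,29,5,3,15,5,1)
  step pc=6: addi  $2, $6, 0  regs=(0,29,1,3,15,5,1)
  step pc=7: bne  $1, $0, L9  cond=T  regs=(0,29,1,3,15,5,1)
  step pc=8: addi  $1, $3, 5  regs=(0,8,1,3,15,5,1)
  step pc=9: and  $2, $2, $0  regs=(0,8,0,3,15,5,1)
  step pc=10: ori   $5, $1, 13  regs=(0,8,0,3,15,13,1)
  step pc=11: xori  $3, $3, 6  regs=(0,8,0,5,15,13,1)
  step pc=12: add  $3, $6, $6  regs=(0,8,0,2,15,13,1)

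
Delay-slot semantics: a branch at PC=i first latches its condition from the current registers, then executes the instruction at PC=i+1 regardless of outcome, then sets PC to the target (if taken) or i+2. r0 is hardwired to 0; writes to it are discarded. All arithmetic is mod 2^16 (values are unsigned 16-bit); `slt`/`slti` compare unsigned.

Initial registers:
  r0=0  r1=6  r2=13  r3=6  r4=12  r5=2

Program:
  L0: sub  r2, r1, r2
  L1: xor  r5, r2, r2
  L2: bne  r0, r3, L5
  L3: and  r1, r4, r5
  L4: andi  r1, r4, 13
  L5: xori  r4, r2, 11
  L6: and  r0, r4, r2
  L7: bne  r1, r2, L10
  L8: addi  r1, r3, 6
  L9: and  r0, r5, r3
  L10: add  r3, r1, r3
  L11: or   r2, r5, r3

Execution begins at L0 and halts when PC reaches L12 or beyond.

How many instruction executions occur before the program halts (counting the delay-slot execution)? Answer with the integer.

#0 sub  r2, r1, r2 ; 0/6/65529/6/12/2
#1 xor  r5, r2, r2 ; 0/6/65529/6/12/0
#2 bne  r0, r3, L5 ; 0/6/65529/6/12/0 ; →target
#3 and  r1, r4, r5 ; 0/0/65529/6/12/0
#5 xori  r4, r2, 11 ; 0/0/65529/6/65522/0
#6 and  r0, r4, r2 ; 0/0/65529/6/65522/0
#7 bne  r1, r2, L10 ; 0/0/65529/6/65522/0 ; →target
#8 addi  r1, r3, 6 ; 0/12/65529/6/65522/0
#10 add  r3, r1, r3 ; 0/12/65529/18/65522/0
#11 or   r2, r5, r3 ; 0/12/18/18/65522/0

10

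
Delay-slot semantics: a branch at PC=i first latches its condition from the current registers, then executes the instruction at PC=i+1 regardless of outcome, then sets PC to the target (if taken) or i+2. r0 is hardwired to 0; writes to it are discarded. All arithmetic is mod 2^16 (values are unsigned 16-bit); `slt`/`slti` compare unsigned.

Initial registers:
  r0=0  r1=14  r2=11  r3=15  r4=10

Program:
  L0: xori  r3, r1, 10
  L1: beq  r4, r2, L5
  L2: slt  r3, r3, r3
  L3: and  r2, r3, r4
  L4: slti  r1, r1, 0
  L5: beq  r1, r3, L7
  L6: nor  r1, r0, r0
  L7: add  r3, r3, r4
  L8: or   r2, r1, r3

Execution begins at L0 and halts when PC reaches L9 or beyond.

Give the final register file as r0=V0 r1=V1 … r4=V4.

r0=0 r1=65535 r2=65535 r3=10 r4=10

PC=0  xori  r3, r1, 10       | r0=0 r1=14 r2=11 r3=4 r4=10
PC=1  beq  r4, r2, L5        | r0=0 r1=14 r2=11 r3=4 r4=10  [not taken]
PC=2  slt  r3, r3, r3        | r0=0 r1=14 r2=11 r3=0 r4=10
PC=3  and  r2, r3, r4        | r0=0 r1=14 r2=0 r3=0 r4=10
PC=4  slti  r1, r1, 0        | r0=0 r1=0 r2=0 r3=0 r4=10
PC=5  beq  r1, r3, L7        | r0=0 r1=0 r2=0 r3=0 r4=10  [TAKEN]
PC=6  nor  r1, r0, r0        | r0=0 r1=65535 r2=0 r3=0 r4=10
PC=7  add  r3, r3, r4        | r0=0 r1=65535 r2=0 r3=10 r4=10
PC=8  or   r2, r1, r3        | r0=0 r1=65535 r2=65535 r3=10 r4=10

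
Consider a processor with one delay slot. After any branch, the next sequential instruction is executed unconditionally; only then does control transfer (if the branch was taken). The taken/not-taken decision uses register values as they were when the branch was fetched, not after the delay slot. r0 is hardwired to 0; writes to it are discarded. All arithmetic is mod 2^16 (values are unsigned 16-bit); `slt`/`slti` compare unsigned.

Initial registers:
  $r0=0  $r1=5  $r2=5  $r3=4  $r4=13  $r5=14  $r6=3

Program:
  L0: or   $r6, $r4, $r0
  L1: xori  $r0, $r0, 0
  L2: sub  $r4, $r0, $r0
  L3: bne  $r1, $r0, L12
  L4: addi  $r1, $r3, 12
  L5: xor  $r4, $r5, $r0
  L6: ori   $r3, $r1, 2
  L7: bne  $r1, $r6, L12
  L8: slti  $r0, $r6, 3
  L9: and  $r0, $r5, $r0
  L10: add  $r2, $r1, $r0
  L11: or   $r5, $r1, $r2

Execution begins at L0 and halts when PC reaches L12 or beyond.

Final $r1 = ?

16

PC=0  or   $r6, $r4, $r0     | $r0=0 $r1=5 $r2=5 $r3=4 $r4=13 $r5=14 $r6=13
PC=1  xori  $r0, $r0, 0      | $r0=0 $r1=5 $r2=5 $r3=4 $r4=13 $r5=14 $r6=13
PC=2  sub  $r4, $r0, $r0     | $r0=0 $r1=5 $r2=5 $r3=4 $r4=0 $r5=14 $r6=13
PC=3  bne  $r1, $r0, L12     | $r0=0 $r1=5 $r2=5 $r3=4 $r4=0 $r5=14 $r6=13  [TAKEN]
PC=4  addi  $r1, $r3, 12     | $r0=0 $r1=16 $r2=5 $r3=4 $r4=0 $r5=14 $r6=13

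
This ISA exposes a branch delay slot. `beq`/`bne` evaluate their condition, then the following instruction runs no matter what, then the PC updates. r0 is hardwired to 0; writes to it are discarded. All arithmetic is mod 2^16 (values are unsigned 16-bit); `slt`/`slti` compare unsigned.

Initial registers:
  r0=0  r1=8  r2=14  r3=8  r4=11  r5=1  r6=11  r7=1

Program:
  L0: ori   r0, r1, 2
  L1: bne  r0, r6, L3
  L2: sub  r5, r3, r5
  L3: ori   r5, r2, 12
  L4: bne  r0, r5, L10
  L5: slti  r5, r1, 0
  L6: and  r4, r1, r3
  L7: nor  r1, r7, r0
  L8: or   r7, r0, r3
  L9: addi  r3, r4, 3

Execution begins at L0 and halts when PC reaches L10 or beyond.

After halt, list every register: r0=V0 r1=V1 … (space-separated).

[0] ori   r0, r1, 2  →  {r0:0, r1:8, r2:14, r3:8, r4:11, r5:1, r6:11, r7:1}
[1] bne  r0, r6, L3  →  {r0:0, r1:8, r2:14, r3:8, r4:11, r5:1, r6:11, r7:1}  ⟨branch taken⟩
[2] sub  r5, r3, r5  →  {r0:0, r1:8, r2:14, r3:8, r4:11, r5:7, r6:11, r7:1}
[3] ori   r5, r2, 12  →  {r0:0, r1:8, r2:14, r3:8, r4:11, r5:14, r6:11, r7:1}
[4] bne  r0, r5, L10  →  {r0:0, r1:8, r2:14, r3:8, r4:11, r5:14, r6:11, r7:1}  ⟨branch taken⟩
[5] slti  r5, r1, 0  →  {r0:0, r1:8, r2:14, r3:8, r4:11, r5:0, r6:11, r7:1}

r0=0 r1=8 r2=14 r3=8 r4=11 r5=0 r6=11 r7=1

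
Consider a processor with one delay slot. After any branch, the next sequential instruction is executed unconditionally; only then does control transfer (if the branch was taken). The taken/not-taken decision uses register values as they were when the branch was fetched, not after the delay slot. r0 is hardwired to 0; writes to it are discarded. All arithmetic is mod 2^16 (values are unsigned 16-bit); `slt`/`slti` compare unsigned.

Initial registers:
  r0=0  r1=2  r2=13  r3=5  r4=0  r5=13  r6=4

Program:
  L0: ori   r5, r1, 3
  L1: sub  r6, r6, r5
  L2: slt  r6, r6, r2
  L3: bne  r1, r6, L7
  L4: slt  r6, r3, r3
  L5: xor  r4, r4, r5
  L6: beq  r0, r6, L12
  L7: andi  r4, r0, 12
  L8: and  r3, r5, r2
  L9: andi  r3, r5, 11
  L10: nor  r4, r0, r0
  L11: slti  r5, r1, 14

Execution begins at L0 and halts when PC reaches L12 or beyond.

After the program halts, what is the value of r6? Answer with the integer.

0

  step pc=0: ori   r5, r1, 3  regs=(0,2,13,5,0,3,4)
  step pc=1: sub  r6, r6, r5  regs=(0,2,13,5,0,3,1)
  step pc=2: slt  r6, r6, r2  regs=(0,2,13,5,0,3,1)
  step pc=3: bne  r1, r6, L7  cond=T  regs=(0,2,13,5,0,3,1)
  step pc=4: slt  r6, r3, r3  regs=(0,2,13,5,0,3,0)
  step pc=7: andi  r4, r0, 12  regs=(0,2,13,5,0,3,0)
  step pc=8: and  r3, r5, r2  regs=(0,2,13,1,0,3,0)
  step pc=9: andi  r3, r5, 11  regs=(0,2,13,3,0,3,0)
  step pc=10: nor  r4, r0, r0  regs=(0,2,13,3,65535,3,0)
  step pc=11: slti  r5, r1, 14  regs=(0,2,13,3,65535,1,0)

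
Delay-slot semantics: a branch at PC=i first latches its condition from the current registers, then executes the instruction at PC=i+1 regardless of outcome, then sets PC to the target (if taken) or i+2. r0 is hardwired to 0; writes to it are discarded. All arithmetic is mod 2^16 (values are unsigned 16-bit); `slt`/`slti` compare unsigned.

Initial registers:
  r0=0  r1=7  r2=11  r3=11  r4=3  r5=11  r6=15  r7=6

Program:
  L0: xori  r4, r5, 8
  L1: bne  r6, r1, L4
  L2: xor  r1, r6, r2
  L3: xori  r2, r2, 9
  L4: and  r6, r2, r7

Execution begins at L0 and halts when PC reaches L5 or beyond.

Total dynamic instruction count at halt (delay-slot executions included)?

#0 xori  r4, r5, 8 ; 0/7/11/11/3/11/15/6
#1 bne  r6, r1, L4 ; 0/7/11/11/3/11/15/6 ; →target
#2 xor  r1, r6, r2 ; 0/4/11/11/3/11/15/6
#4 and  r6, r2, r7 ; 0/4/11/11/3/11/2/6

4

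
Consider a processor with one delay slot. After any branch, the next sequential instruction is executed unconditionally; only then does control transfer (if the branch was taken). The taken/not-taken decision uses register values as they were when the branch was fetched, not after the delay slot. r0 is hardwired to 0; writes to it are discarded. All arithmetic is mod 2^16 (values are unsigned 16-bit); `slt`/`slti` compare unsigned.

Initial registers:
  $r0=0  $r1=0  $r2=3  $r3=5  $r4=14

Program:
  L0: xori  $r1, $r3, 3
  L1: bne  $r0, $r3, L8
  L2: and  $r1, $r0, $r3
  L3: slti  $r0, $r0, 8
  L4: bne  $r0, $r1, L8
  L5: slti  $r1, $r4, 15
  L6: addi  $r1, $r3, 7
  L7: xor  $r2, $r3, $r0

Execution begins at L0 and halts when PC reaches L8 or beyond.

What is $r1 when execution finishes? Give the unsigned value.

[0] xori  $r1, $r3, 3  →  {$r0:0, $r1:6, $r2:3, $r3:5, $r4:14}
[1] bne  $r0, $r3, L8  →  {$r0:0, $r1:6, $r2:3, $r3:5, $r4:14}  ⟨branch taken⟩
[2] and  $r1, $r0, $r3  →  {$r0:0, $r1:0, $r2:3, $r3:5, $r4:14}

0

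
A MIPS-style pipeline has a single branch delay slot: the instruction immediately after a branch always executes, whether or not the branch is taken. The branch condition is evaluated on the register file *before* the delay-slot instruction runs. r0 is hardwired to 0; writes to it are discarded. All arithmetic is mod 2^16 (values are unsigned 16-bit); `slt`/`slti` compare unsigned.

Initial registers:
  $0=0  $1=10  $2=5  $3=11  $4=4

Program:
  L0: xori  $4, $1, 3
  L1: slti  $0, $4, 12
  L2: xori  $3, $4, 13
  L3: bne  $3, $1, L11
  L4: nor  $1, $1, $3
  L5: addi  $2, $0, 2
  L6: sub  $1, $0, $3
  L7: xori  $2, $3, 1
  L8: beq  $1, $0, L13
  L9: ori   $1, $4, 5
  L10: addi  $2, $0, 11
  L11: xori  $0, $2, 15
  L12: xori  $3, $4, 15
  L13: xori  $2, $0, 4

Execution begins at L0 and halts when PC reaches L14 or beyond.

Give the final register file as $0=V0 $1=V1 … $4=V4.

$0=0 $1=65521 $2=4 $3=6 $4=9

[0] xori  $4, $1, 3  →  {$0:0, $1:10, $2:5, $3:11, $4:9}
[1] slti  $0, $4, 12  →  {$0:0, $1:10, $2:5, $3:11, $4:9}
[2] xori  $3, $4, 13  →  {$0:0, $1:10, $2:5, $3:4, $4:9}
[3] bne  $3, $1, L11  →  {$0:0, $1:10, $2:5, $3:4, $4:9}  ⟨branch taken⟩
[4] nor  $1, $1, $3  →  {$0:0, $1:65521, $2:5, $3:4, $4:9}
[11] xori  $0, $2, 15  →  {$0:0, $1:65521, $2:5, $3:4, $4:9}
[12] xori  $3, $4, 15  →  {$0:0, $1:65521, $2:5, $3:6, $4:9}
[13] xori  $2, $0, 4  →  {$0:0, $1:65521, $2:4, $3:6, $4:9}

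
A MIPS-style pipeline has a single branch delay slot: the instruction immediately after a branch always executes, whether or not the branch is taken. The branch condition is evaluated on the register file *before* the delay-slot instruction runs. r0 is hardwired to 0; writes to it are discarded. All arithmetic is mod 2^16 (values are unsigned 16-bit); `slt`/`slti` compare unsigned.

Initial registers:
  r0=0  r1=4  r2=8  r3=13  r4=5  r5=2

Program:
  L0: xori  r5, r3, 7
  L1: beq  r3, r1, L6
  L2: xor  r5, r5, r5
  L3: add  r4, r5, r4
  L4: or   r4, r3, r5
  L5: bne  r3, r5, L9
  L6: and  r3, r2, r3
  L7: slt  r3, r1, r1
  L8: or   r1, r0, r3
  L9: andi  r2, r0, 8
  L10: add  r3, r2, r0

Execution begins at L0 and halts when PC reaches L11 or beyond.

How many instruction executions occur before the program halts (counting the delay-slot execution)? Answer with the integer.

#0 xori  r5, r3, 7 ; 0/4/8/13/5/10
#1 beq  r3, r1, L6 ; 0/4/8/13/5/10 ; →fallthru
#2 xor  r5, r5, r5 ; 0/4/8/13/5/0
#3 add  r4, r5, r4 ; 0/4/8/13/5/0
#4 or   r4, r3, r5 ; 0/4/8/13/13/0
#5 bne  r3, r5, L9 ; 0/4/8/13/13/0 ; →target
#6 and  r3, r2, r3 ; 0/4/8/8/13/0
#9 andi  r2, r0, 8 ; 0/4/0/8/13/0
#10 add  r3, r2, r0 ; 0/4/0/0/13/0

9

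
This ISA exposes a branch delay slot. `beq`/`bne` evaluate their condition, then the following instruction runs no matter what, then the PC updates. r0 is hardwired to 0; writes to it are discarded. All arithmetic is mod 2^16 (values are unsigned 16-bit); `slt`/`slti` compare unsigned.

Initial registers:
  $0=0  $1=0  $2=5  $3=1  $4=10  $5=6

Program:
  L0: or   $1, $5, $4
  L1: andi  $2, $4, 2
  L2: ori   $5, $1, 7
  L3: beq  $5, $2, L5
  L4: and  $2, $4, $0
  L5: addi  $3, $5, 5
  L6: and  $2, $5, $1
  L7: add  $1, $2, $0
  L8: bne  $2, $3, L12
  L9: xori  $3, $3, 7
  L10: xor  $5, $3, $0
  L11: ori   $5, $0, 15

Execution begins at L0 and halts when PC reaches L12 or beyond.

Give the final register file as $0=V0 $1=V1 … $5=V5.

[0] or   $1, $5, $4  →  {$0:0, $1:14, $2:5, $3:1, $4:10, $5:6}
[1] andi  $2, $4, 2  →  {$0:0, $1:14, $2:2, $3:1, $4:10, $5:6}
[2] ori   $5, $1, 7  →  {$0:0, $1:14, $2:2, $3:1, $4:10, $5:15}
[3] beq  $5, $2, L5  →  {$0:0, $1:14, $2:2, $3:1, $4:10, $5:15}  ⟨branch fallthrough⟩
[4] and  $2, $4, $0  →  {$0:0, $1:14, $2:0, $3:1, $4:10, $5:15}
[5] addi  $3, $5, 5  →  {$0:0, $1:14, $2:0, $3:20, $4:10, $5:15}
[6] and  $2, $5, $1  →  {$0:0, $1:14, $2:14, $3:20, $4:10, $5:15}
[7] add  $1, $2, $0  →  {$0:0, $1:14, $2:14, $3:20, $4:10, $5:15}
[8] bne  $2, $3, L12  →  {$0:0, $1:14, $2:14, $3:20, $4:10, $5:15}  ⟨branch taken⟩
[9] xori  $3, $3, 7  →  {$0:0, $1:14, $2:14, $3:19, $4:10, $5:15}

$0=0 $1=14 $2=14 $3=19 $4=10 $5=15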